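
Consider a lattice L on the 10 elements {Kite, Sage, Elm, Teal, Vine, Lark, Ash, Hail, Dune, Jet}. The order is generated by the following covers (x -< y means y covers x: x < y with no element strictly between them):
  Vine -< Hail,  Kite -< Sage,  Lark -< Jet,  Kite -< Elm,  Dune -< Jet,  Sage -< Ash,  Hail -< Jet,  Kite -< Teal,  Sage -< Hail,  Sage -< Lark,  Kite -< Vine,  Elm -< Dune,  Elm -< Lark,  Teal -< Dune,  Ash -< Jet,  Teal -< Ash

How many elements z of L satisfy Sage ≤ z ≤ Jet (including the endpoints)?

The interval [Sage, Jet] = {Ash, Hail, Jet, Lark, Sage}, which has 5 elements.

5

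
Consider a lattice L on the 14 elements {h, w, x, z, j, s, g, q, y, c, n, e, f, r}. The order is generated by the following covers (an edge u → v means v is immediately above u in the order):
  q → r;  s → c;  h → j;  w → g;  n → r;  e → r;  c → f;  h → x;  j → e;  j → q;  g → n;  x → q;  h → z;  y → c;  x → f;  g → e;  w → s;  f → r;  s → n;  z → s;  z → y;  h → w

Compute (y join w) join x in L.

f

y ∨ w = c
c ∨ x = f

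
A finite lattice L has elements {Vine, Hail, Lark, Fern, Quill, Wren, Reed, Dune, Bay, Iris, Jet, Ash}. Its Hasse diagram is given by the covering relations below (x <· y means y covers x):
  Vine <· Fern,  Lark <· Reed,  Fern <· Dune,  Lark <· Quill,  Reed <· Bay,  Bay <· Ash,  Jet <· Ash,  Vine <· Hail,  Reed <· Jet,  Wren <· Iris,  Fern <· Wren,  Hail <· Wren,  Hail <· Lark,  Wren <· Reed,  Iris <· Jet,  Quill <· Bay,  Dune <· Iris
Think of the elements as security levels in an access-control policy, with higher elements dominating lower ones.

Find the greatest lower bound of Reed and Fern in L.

Fern

Common lower bounds of {Reed, Fern}: Fern, Vine.
The greatest among these is Fern.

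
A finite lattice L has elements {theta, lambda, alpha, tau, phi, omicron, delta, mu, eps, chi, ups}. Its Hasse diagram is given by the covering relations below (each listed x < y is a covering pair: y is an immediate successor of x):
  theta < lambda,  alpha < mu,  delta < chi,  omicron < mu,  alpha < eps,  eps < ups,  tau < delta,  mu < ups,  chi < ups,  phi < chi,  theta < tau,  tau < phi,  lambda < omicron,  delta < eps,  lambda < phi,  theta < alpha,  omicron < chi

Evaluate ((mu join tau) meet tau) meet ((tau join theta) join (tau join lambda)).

mu ∨ tau = ups
ups ∧ tau = tau
tau ∨ theta = tau
tau ∨ lambda = phi
tau ∨ phi = phi
tau ∧ phi = tau

tau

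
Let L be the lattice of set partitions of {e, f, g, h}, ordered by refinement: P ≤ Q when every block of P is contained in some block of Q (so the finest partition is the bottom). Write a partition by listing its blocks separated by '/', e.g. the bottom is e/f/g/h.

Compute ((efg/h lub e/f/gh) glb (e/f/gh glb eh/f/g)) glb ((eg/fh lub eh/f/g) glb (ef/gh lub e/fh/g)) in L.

efg/h ∨ e/f/gh = efgh
e/f/gh ∧ eh/f/g = e/f/g/h
efgh ∧ e/f/g/h = e/f/g/h
eg/fh ∨ eh/f/g = efgh
ef/gh ∨ e/fh/g = efgh
efgh ∧ efgh = efgh
e/f/g/h ∧ efgh = e/f/g/h

e/f/g/h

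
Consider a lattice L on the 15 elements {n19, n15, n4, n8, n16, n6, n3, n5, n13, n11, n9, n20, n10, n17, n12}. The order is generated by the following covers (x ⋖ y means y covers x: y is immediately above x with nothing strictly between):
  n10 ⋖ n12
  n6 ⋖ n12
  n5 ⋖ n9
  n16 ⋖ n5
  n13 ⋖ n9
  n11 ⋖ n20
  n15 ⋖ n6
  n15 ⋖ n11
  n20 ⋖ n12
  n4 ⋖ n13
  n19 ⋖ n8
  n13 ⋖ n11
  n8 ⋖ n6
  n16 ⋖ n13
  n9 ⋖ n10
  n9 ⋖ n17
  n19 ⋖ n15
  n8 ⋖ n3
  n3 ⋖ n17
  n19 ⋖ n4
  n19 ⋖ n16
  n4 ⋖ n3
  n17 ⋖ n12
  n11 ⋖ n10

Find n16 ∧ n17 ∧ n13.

Common lower bounds of {n16, n17, n13}: n16, n19.
The greatest among these is n16.

n16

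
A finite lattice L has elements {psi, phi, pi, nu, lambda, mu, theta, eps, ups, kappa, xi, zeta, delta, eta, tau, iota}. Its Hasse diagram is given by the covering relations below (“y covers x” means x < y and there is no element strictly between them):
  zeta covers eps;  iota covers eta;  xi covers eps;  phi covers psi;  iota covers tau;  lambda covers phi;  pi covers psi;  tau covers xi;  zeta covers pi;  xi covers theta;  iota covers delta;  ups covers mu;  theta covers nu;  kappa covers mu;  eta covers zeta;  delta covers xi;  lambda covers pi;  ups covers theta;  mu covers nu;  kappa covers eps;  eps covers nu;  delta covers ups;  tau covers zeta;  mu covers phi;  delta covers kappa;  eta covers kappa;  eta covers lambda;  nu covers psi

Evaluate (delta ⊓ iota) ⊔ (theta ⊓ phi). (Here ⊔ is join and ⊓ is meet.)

delta ∧ iota = delta
theta ∧ phi = psi
delta ∨ psi = delta

delta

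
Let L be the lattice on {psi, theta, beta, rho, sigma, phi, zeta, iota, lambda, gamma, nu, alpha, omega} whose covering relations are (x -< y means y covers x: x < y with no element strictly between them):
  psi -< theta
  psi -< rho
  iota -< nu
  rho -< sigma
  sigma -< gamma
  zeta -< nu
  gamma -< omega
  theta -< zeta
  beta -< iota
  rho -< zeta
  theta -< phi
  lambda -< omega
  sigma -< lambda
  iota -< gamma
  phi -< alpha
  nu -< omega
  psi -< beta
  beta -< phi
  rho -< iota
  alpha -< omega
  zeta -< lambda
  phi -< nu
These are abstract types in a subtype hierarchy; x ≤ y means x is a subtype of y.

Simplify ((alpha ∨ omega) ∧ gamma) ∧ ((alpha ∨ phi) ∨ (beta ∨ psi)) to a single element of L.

beta

alpha ∨ omega = omega
omega ∧ gamma = gamma
alpha ∨ phi = alpha
beta ∨ psi = beta
alpha ∨ beta = alpha
gamma ∧ alpha = beta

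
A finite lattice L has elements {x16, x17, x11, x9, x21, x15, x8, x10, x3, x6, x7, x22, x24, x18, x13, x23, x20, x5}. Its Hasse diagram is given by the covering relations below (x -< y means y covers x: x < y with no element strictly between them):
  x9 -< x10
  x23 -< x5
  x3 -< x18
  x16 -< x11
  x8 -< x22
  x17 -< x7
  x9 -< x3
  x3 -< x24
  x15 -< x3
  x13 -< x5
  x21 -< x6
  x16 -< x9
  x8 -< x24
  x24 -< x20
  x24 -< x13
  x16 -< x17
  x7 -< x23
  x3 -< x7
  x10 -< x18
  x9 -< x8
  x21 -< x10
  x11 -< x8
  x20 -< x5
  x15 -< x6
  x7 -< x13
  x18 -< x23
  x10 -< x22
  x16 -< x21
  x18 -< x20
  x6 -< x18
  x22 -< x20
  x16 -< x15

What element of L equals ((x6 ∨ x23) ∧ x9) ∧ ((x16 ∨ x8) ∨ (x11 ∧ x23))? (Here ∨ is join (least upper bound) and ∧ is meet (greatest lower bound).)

x9

x6 ∨ x23 = x23
x23 ∧ x9 = x9
x16 ∨ x8 = x8
x11 ∧ x23 = x16
x8 ∨ x16 = x8
x9 ∧ x8 = x9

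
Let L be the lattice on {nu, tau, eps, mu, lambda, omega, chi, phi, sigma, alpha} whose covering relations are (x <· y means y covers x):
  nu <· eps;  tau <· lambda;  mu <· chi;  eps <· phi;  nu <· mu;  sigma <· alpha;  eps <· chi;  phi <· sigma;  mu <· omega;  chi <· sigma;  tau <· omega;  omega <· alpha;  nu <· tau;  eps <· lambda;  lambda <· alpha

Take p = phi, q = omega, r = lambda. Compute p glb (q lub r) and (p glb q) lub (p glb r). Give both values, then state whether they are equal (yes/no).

phi; eps; no

q lub r = alpha, so p glb (q lub r) = phi glb alpha = phi.
p glb q = nu and p glb r = eps, so (p glb q) lub (p glb r) = nu lub eps = eps.
Equal: no.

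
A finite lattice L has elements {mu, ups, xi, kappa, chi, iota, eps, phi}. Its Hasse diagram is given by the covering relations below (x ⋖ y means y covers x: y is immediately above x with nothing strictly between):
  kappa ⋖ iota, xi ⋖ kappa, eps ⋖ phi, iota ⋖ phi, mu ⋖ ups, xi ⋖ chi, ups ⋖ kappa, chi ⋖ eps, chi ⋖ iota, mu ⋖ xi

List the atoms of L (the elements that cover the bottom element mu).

ups, xi

The atoms are exactly the elements that cover mu: ups, xi.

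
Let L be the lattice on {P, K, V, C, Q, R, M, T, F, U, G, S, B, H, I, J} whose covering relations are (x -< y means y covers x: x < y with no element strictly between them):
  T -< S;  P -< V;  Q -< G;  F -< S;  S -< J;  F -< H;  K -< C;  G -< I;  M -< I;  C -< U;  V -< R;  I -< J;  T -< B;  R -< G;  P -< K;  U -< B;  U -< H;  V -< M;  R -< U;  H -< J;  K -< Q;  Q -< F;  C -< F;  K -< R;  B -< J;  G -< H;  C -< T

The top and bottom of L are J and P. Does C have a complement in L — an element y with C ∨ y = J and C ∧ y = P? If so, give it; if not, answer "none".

Need y with C ∨ y = J and C ∧ y = P.
Checking each element gives: M.

M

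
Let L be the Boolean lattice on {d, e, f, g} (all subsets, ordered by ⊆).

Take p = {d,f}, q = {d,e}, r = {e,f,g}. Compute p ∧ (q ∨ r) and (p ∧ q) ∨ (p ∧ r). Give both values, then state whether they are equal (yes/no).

q ∨ r = {d,e,f,g}, so p ∧ (q ∨ r) = {d,f} ∧ {d,e,f,g} = {d,f}.
p ∧ q = {d} and p ∧ r = {f}, so (p ∧ q) ∨ (p ∧ r) = {d} ∨ {f} = {d,f}.
Equal: yes.

{d,f}; {d,f}; yes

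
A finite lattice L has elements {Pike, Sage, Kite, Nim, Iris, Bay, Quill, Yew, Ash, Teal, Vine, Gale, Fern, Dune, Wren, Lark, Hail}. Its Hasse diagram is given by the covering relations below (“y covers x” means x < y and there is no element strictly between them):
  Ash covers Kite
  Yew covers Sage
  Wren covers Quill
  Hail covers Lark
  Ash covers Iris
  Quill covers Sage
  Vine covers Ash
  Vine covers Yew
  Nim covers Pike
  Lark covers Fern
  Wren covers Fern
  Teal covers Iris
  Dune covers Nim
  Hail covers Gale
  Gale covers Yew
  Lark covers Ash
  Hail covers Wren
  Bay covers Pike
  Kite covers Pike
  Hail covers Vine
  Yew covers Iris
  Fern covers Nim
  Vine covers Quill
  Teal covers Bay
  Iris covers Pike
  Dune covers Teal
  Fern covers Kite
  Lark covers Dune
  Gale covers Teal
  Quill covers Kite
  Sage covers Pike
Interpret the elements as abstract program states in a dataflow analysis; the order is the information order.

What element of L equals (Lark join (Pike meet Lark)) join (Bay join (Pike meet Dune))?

Lark

Pike ∧ Lark = Pike
Lark ∨ Pike = Lark
Pike ∧ Dune = Pike
Bay ∨ Pike = Bay
Lark ∨ Bay = Lark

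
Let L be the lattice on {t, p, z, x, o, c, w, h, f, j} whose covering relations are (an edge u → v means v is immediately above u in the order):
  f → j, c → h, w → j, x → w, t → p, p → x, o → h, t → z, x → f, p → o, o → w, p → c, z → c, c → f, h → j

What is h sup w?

Common upper bounds of {h, w}: j.
The least among these is j.

j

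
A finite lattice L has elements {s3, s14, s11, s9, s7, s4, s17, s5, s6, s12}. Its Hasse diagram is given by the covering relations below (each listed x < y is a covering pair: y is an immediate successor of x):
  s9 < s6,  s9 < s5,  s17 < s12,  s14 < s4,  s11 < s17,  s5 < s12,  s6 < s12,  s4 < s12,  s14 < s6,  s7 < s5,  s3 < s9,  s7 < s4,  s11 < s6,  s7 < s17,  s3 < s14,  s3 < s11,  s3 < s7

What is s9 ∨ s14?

Common upper bounds of {s9, s14}: s12, s6.
The least among these is s6.

s6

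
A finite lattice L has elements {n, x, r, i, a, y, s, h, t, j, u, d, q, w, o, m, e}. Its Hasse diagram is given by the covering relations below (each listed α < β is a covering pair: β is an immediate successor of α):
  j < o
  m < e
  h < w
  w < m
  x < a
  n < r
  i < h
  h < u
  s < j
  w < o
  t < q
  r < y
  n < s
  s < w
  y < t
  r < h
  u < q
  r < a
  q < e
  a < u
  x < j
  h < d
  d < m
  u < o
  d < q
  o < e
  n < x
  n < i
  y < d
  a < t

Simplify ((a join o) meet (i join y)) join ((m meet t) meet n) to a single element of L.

a ∨ o = o
i ∨ y = d
o ∧ d = h
m ∧ t = y
y ∧ n = n
h ∨ n = h

h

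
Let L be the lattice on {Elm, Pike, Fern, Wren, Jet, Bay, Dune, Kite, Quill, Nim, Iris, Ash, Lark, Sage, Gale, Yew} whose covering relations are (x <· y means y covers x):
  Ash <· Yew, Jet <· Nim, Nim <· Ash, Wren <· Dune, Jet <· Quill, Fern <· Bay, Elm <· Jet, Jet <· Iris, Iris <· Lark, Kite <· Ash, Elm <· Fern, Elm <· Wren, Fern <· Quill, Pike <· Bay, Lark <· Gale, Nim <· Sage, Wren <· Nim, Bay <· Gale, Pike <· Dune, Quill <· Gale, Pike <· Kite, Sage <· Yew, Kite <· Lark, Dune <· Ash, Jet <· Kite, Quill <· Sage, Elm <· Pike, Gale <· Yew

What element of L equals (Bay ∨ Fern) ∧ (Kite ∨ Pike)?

Bay ∨ Fern = Bay
Kite ∨ Pike = Kite
Bay ∧ Kite = Pike

Pike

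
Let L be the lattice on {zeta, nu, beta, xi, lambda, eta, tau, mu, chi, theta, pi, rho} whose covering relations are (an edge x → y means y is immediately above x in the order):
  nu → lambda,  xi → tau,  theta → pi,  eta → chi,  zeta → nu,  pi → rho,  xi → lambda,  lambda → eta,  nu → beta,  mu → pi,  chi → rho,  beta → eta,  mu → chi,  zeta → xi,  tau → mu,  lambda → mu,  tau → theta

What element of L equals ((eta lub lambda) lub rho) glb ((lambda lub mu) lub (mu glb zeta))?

mu

eta ∨ lambda = eta
eta ∨ rho = rho
lambda ∨ mu = mu
mu ∧ zeta = zeta
mu ∨ zeta = mu
rho ∧ mu = mu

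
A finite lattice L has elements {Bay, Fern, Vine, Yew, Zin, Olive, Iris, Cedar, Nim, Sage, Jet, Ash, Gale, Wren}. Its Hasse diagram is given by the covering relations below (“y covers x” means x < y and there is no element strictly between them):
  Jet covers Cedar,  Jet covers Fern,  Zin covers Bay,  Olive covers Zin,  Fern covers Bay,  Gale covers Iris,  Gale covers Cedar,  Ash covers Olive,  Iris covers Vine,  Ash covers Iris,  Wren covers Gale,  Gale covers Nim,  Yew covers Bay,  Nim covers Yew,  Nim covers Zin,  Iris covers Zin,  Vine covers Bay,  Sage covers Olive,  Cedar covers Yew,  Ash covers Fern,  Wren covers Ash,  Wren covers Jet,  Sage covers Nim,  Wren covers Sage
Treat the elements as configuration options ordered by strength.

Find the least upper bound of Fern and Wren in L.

Common upper bounds of {Fern, Wren}: Wren.
The least among these is Wren.

Wren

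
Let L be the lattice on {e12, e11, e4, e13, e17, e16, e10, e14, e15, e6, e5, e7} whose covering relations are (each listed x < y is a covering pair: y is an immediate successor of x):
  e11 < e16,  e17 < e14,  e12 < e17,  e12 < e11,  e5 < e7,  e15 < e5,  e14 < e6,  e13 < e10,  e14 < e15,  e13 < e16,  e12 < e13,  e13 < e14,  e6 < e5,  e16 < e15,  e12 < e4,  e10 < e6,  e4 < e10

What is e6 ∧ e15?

Common lower bounds of {e6, e15}: e12, e13, e14, e17.
The greatest among these is e14.

e14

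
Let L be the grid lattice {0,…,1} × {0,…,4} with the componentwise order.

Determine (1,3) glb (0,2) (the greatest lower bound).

(0,2)

Common lower bounds of {(1,3), (0,2)}: (0,0), (0,1), (0,2).
The greatest among these is (0,2).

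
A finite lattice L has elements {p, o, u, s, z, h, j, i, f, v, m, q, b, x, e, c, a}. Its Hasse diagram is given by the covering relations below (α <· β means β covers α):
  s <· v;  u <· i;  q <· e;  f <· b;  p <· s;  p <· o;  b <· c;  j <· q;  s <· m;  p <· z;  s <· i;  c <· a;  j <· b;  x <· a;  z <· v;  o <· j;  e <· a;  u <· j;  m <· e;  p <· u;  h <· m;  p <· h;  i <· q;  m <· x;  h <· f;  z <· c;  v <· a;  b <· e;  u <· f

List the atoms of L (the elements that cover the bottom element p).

The atoms are exactly the elements that cover p: h, o, s, u, z.

h, o, s, u, z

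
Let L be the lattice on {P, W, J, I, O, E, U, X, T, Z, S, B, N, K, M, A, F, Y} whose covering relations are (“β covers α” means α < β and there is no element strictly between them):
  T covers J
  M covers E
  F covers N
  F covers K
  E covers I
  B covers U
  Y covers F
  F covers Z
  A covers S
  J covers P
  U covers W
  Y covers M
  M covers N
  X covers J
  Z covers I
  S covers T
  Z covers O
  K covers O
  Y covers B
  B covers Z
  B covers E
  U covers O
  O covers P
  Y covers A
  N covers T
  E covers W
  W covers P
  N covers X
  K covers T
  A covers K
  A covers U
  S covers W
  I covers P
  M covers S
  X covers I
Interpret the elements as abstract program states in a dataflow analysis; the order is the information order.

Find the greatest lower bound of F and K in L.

Common lower bounds of {F, K}: J, K, O, P, T.
The greatest among these is K.

K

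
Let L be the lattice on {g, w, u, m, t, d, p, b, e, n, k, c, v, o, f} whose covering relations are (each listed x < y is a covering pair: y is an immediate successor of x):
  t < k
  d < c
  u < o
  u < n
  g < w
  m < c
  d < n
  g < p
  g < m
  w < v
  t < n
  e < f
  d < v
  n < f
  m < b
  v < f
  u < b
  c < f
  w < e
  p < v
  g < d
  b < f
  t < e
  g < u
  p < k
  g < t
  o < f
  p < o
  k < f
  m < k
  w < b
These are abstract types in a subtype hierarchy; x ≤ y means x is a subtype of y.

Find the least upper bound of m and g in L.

Common upper bounds of {m, g}: b, c, f, k, m.
The least among these is m.

m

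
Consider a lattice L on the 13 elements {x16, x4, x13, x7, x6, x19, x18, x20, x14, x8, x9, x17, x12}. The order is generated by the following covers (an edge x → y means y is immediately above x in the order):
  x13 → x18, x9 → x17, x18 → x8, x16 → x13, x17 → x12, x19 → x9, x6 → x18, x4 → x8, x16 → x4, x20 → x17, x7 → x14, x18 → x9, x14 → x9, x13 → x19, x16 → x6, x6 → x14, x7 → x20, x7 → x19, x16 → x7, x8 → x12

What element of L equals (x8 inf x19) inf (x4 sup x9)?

x13

x8 ∧ x19 = x13
x4 ∨ x9 = x12
x13 ∧ x12 = x13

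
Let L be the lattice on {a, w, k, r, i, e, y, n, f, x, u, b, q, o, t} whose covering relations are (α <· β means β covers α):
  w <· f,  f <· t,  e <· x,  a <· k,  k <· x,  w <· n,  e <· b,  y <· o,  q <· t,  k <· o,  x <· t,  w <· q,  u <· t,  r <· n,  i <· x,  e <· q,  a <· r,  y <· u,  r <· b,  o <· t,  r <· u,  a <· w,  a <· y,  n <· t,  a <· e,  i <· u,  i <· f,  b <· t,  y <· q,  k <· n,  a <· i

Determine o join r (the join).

Common upper bounds of {o, r}: t.
The least among these is t.

t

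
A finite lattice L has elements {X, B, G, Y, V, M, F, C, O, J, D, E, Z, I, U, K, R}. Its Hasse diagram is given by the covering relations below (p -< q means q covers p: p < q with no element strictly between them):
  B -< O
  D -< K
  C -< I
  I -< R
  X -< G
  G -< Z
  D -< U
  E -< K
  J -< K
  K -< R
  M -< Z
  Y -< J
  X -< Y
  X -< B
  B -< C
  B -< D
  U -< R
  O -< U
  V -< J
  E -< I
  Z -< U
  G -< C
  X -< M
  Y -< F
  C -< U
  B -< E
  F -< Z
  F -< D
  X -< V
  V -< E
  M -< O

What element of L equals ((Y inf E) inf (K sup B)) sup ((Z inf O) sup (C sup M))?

U

Y ∧ E = X
K ∨ B = K
X ∧ K = X
Z ∧ O = M
C ∨ M = U
M ∨ U = U
X ∨ U = U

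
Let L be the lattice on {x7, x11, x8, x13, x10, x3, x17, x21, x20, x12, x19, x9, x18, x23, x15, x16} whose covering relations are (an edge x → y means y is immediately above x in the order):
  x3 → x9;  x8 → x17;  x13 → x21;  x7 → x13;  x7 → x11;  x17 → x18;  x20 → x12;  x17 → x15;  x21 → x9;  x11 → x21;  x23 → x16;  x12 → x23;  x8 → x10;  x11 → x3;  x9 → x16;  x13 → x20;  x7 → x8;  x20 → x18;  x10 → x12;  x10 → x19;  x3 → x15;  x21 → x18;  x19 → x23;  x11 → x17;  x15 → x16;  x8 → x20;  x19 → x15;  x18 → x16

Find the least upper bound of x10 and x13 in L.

Common upper bounds of {x10, x13}: x12, x16, x23.
The least among these is x12.

x12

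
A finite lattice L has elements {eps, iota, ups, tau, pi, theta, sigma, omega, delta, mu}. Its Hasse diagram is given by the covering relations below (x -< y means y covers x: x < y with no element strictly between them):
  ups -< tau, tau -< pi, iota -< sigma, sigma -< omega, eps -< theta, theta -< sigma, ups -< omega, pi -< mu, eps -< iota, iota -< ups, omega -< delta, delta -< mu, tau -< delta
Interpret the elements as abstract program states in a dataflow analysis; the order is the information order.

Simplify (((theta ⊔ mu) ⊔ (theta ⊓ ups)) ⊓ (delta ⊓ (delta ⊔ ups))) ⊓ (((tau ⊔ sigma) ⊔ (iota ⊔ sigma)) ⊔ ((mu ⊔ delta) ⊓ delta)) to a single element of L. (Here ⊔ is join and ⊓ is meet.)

delta

theta ∨ mu = mu
theta ∧ ups = eps
mu ∨ eps = mu
delta ∨ ups = delta
delta ∧ delta = delta
mu ∧ delta = delta
tau ∨ sigma = delta
iota ∨ sigma = sigma
delta ∨ sigma = delta
mu ∨ delta = mu
mu ∧ delta = delta
delta ∨ delta = delta
delta ∧ delta = delta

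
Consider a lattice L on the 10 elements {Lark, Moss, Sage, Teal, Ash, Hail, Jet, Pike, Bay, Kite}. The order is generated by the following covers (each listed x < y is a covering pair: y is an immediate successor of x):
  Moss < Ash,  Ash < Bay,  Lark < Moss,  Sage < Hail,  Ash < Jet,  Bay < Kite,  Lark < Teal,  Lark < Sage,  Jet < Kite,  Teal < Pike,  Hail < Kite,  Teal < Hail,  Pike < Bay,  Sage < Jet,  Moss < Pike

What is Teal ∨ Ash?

Common upper bounds of {Teal, Ash}: Bay, Kite.
The least among these is Bay.

Bay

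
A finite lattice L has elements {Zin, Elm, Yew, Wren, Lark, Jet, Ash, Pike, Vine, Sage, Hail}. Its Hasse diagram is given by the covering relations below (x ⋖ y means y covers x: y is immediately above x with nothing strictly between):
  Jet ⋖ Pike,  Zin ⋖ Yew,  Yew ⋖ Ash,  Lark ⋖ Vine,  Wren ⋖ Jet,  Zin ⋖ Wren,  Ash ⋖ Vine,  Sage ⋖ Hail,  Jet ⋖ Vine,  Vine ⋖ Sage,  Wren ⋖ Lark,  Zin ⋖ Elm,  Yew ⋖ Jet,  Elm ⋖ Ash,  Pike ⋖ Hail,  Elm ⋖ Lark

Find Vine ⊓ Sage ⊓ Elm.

Common lower bounds of {Vine, Sage, Elm}: Elm, Zin.
The greatest among these is Elm.

Elm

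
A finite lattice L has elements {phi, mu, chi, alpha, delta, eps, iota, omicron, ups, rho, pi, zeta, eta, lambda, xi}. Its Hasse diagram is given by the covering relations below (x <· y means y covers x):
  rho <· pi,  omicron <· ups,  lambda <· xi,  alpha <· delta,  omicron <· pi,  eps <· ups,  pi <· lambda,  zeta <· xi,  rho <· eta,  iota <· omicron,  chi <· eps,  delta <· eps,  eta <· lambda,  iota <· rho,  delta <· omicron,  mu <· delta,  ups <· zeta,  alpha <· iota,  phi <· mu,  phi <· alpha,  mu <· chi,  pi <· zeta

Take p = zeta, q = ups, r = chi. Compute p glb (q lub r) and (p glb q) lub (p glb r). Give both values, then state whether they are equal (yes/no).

q lub r = ups, so p glb (q lub r) = zeta glb ups = ups.
p glb q = ups and p glb r = chi, so (p glb q) lub (p glb r) = ups lub chi = ups.
Equal: yes.

ups; ups; yes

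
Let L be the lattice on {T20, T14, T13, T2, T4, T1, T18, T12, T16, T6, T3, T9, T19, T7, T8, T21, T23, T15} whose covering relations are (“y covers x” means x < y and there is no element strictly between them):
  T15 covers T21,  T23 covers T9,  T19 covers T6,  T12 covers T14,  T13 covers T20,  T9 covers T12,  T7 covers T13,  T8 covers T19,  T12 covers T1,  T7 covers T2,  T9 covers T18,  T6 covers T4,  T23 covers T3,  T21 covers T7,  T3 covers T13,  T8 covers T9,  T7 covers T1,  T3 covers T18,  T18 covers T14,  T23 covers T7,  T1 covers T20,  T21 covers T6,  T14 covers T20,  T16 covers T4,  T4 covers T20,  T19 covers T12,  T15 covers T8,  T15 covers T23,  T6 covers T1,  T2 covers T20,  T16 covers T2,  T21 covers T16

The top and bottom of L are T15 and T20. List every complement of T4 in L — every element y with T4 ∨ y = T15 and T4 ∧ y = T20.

Need y with T4 ∨ y = T15 and T4 ∧ y = T20.
Checking each element gives: T23, T3.

T23, T3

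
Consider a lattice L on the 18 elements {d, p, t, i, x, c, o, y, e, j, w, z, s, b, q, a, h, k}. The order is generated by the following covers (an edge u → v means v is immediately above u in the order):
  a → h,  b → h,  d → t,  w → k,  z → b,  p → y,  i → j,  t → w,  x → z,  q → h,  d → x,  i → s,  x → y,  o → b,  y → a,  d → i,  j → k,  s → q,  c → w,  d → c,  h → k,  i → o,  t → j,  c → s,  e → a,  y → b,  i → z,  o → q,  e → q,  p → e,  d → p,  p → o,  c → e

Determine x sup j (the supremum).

k

Common upper bounds of {x, j}: k.
The least among these is k.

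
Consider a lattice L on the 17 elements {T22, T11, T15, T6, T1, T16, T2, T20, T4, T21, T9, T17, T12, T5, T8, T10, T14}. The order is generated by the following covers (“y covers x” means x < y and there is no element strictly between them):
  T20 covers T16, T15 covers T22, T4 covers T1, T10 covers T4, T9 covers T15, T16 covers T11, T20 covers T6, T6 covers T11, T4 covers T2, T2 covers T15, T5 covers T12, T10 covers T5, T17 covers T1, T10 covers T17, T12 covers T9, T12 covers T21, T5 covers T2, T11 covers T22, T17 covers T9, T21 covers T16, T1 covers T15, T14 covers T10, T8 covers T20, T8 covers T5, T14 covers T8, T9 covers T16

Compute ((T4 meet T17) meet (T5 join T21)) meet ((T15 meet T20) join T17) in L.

T15

T4 ∧ T17 = T1
T5 ∨ T21 = T5
T1 ∧ T5 = T15
T15 ∧ T20 = T22
T22 ∨ T17 = T17
T15 ∧ T17 = T15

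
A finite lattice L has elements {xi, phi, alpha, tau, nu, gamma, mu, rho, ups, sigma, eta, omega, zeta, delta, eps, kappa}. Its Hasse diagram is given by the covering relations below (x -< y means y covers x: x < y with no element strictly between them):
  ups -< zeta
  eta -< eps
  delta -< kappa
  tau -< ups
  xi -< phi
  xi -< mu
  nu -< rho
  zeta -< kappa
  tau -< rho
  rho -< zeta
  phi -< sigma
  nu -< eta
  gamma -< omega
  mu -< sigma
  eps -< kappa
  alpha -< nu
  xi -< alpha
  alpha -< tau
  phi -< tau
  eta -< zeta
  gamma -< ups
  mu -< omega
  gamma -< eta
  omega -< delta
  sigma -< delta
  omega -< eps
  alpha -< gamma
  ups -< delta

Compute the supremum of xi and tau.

tau

Common upper bounds of {xi, tau}: delta, kappa, rho, tau, ups, zeta.
The least among these is tau.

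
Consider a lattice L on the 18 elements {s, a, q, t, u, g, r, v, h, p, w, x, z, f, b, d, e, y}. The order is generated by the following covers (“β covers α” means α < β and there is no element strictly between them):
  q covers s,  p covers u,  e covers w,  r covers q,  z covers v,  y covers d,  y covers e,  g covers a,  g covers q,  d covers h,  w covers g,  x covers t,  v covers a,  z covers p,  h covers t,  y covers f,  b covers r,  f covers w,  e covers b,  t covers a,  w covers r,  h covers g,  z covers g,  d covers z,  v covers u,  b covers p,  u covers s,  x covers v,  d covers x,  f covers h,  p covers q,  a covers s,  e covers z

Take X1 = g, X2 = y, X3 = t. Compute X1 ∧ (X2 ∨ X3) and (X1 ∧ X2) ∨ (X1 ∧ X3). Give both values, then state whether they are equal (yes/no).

X2 ∨ X3 = y, so X1 ∧ (X2 ∨ X3) = g ∧ y = g.
X1 ∧ X2 = g and X1 ∧ X3 = a, so (X1 ∧ X2) ∨ (X1 ∧ X3) = g ∨ a = g.
Equal: yes.

g; g; yes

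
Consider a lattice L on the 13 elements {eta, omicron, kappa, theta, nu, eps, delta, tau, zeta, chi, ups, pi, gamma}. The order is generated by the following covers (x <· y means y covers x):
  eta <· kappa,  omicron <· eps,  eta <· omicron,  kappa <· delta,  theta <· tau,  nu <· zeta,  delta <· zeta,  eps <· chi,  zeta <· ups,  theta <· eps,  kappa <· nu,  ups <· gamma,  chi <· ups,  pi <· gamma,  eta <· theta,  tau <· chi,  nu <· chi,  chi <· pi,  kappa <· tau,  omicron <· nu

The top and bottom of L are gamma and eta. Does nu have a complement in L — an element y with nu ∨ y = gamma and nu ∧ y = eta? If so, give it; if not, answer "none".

For every candidate y, either nu ∨ y ≠ gamma or nu ∧ y ≠ eta; no complement exists.

none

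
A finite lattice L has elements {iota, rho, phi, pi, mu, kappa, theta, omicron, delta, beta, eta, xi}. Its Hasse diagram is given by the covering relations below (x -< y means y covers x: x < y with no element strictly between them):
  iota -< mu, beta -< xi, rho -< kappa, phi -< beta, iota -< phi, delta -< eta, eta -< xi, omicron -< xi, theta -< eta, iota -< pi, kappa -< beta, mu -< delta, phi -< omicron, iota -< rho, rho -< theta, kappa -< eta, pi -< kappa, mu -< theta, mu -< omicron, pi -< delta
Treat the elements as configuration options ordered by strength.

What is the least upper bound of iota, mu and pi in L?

Common upper bounds of {iota, mu, pi}: delta, eta, xi.
The least among these is delta.

delta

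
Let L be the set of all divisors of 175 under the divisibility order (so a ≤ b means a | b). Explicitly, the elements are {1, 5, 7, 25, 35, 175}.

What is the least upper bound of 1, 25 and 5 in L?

25

In the divisibility order, the join is the least common multiple: lcm(1, 25, 5) = 25.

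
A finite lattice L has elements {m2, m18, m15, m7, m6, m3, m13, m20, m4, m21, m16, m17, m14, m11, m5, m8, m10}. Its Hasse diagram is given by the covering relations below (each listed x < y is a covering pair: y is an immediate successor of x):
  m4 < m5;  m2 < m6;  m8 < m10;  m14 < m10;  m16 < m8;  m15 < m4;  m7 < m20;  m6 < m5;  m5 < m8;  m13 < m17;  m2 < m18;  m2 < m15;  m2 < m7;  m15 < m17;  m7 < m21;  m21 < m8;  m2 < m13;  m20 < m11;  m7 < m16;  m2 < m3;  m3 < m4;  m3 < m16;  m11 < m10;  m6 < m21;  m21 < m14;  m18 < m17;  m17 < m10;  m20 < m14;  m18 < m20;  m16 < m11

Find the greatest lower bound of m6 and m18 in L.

Common lower bounds of {m6, m18}: m2.
The greatest among these is m2.

m2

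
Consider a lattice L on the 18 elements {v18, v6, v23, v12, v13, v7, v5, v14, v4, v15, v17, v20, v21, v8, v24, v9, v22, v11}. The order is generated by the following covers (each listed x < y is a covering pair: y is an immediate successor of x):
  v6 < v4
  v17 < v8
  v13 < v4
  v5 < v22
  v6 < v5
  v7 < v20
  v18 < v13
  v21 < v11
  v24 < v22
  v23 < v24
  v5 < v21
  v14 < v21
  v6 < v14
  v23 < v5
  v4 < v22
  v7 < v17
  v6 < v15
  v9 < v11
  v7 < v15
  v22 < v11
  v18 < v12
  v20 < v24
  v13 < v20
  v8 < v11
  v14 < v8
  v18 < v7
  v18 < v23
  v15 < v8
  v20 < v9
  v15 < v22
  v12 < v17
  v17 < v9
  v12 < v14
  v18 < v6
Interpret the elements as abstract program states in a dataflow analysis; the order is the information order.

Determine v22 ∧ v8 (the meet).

Common lower bounds of {v22, v8}: v15, v18, v6, v7.
The greatest among these is v15.

v15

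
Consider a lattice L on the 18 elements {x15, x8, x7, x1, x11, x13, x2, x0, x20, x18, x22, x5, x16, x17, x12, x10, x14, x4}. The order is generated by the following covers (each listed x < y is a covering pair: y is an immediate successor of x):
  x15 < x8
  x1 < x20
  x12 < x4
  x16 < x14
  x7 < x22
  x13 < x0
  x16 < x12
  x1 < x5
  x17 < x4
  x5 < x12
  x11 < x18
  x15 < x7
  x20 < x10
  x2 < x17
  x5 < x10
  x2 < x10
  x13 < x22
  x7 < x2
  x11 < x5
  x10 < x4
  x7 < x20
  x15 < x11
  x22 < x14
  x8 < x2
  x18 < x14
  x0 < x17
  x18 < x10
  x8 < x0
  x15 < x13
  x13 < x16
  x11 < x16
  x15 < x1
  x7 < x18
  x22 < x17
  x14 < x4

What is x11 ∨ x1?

Common upper bounds of {x11, x1}: x10, x12, x4, x5.
The least among these is x5.

x5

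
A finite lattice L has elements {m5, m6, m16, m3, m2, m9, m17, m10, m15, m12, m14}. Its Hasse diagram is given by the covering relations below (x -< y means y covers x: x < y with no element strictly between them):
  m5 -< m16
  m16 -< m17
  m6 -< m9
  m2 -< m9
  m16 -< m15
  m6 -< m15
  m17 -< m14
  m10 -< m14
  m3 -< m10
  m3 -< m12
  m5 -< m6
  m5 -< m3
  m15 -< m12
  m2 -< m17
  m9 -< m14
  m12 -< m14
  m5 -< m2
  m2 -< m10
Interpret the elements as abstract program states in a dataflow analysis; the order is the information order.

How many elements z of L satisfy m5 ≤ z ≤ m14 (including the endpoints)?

11

The interval [m5, m14] = {m10, m12, m14, m15, m16, m17, m2, m3, m5, m6, m9}, which has 11 elements.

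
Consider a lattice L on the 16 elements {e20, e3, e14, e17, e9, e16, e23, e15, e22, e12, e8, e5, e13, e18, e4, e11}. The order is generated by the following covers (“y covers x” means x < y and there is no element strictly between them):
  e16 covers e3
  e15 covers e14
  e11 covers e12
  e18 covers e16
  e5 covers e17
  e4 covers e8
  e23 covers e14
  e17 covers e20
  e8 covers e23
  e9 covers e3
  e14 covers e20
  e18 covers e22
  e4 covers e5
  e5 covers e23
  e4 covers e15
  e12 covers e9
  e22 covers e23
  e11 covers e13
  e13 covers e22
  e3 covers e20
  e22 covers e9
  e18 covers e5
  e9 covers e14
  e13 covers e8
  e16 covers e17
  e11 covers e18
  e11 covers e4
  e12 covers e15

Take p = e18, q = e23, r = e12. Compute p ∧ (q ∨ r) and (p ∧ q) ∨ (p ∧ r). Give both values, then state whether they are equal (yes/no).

e18; e22; no

q ∨ r = e11, so p ∧ (q ∨ r) = e18 ∧ e11 = e18.
p ∧ q = e23 and p ∧ r = e9, so (p ∧ q) ∨ (p ∧ r) = e23 ∨ e9 = e22.
Equal: no.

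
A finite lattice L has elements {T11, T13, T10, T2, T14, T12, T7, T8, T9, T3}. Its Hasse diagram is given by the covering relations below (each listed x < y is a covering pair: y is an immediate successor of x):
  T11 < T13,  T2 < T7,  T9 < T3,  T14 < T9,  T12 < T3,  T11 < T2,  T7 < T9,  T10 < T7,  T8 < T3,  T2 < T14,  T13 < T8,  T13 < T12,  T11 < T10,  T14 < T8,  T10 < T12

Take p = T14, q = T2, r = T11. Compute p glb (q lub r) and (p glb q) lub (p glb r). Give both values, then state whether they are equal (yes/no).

q lub r = T2, so p glb (q lub r) = T14 glb T2 = T2.
p glb q = T2 and p glb r = T11, so (p glb q) lub (p glb r) = T2 lub T11 = T2.
Equal: yes.

T2; T2; yes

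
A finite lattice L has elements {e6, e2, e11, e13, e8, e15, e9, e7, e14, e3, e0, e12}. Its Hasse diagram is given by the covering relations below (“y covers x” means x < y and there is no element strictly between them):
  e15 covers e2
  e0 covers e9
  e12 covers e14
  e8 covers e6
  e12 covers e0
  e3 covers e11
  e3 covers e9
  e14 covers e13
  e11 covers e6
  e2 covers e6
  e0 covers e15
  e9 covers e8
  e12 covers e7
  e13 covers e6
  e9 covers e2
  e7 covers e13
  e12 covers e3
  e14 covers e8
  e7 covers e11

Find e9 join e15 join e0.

Common upper bounds of {e9, e15, e0}: e0, e12.
The least among these is e0.

e0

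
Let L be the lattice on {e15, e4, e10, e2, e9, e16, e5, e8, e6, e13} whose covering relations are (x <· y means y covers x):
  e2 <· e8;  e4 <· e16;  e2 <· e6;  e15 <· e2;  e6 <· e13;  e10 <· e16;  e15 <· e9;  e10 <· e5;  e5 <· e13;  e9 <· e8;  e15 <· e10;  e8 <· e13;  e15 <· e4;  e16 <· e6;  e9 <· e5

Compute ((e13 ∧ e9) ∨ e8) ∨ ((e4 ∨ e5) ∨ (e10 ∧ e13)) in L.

e13

e13 ∧ e9 = e9
e9 ∨ e8 = e8
e4 ∨ e5 = e13
e10 ∧ e13 = e10
e13 ∨ e10 = e13
e8 ∨ e13 = e13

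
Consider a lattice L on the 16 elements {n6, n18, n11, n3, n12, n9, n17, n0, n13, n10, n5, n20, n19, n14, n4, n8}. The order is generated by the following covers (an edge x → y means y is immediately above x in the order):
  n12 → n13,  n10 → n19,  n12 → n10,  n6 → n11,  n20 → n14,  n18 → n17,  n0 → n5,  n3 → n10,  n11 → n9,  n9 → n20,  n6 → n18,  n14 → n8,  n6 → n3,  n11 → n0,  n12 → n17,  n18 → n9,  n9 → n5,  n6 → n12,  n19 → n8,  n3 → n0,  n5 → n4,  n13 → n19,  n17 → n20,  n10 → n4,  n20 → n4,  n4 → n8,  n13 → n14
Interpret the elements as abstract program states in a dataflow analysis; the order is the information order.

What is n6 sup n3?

n3

Common upper bounds of {n6, n3}: n0, n10, n19, n3, n4, n5, n8.
The least among these is n3.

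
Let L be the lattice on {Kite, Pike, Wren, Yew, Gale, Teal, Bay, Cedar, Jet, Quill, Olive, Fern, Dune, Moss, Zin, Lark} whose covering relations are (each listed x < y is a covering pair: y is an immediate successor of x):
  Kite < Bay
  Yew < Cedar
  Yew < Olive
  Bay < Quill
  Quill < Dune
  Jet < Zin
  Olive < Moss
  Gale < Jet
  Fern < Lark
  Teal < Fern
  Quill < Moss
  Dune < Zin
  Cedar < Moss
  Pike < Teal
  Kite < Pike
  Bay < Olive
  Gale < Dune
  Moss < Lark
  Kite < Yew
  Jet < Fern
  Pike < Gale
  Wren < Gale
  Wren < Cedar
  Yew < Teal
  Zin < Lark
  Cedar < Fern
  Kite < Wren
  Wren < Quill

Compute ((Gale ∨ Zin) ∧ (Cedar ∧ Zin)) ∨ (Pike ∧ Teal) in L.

Gale ∨ Zin = Zin
Cedar ∧ Zin = Wren
Zin ∧ Wren = Wren
Pike ∧ Teal = Pike
Wren ∨ Pike = Gale

Gale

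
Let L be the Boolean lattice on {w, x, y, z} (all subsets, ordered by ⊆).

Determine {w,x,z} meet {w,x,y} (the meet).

{w,x}

Under ⊆, meet is intersection: {w,x,z} ∩ {w,x,y} = {w,x}.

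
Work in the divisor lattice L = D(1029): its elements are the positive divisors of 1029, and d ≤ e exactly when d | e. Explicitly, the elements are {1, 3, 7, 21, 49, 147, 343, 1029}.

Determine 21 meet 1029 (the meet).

21

Common lower bounds of {21, 1029}: 1, 21, 3, 7.
The greatest among these is 21.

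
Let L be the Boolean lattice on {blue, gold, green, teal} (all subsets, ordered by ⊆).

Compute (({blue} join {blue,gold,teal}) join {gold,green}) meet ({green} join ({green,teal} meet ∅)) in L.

{blue} ∨ {blue,gold,teal} = {blue,gold,teal}
{blue,gold,teal} ∨ {gold,green} = {blue,gold,green,teal}
{green,teal} ∧ ∅ = ∅
{green} ∨ ∅ = {green}
{blue,gold,green,teal} ∧ {green} = {green}

{green}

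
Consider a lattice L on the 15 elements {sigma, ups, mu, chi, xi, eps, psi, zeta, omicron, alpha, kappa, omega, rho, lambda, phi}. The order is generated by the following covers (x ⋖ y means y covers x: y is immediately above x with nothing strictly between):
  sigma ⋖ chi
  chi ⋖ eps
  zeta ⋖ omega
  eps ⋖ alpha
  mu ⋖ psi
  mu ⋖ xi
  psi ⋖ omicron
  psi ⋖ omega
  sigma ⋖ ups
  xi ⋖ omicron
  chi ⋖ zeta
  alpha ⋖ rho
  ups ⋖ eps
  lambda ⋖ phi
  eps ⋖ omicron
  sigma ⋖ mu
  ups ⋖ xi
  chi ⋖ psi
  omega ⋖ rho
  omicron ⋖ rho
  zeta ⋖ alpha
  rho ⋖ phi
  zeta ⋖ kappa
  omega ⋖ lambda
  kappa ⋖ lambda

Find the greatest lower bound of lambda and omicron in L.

Common lower bounds of {lambda, omicron}: chi, mu, psi, sigma.
The greatest among these is psi.

psi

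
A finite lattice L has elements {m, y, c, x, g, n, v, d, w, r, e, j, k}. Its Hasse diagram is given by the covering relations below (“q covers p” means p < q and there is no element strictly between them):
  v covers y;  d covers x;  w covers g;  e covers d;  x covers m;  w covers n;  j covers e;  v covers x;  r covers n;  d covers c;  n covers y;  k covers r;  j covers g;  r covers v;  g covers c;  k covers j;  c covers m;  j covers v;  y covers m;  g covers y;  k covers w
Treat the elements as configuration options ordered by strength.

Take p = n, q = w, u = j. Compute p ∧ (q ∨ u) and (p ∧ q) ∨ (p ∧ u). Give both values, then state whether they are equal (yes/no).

q ∨ u = k, so p ∧ (q ∨ u) = n ∧ k = n.
p ∧ q = n and p ∧ u = y, so (p ∧ q) ∨ (p ∧ u) = n ∨ y = n.
Equal: yes.

n; n; yes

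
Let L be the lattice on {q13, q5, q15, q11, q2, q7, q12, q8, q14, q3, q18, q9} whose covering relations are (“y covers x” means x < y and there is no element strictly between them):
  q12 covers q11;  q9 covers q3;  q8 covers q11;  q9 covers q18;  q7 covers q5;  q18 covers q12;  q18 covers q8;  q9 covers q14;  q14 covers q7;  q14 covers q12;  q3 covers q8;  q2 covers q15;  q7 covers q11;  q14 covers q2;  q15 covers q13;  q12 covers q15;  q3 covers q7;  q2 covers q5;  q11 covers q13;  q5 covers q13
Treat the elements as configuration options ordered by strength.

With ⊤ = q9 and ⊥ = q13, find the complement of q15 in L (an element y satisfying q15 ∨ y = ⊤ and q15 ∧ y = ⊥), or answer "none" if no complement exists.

q3

Need y with q15 ∨ y = q9 and q15 ∧ y = q13.
Checking each element gives: q3.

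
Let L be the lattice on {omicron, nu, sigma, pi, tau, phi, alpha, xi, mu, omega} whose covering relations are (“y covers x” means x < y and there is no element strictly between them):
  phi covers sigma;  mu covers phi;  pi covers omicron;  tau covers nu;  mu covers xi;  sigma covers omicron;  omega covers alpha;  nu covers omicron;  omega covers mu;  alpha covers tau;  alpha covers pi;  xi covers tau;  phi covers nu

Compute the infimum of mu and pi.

Common lower bounds of {mu, pi}: omicron.
The greatest among these is omicron.

omicron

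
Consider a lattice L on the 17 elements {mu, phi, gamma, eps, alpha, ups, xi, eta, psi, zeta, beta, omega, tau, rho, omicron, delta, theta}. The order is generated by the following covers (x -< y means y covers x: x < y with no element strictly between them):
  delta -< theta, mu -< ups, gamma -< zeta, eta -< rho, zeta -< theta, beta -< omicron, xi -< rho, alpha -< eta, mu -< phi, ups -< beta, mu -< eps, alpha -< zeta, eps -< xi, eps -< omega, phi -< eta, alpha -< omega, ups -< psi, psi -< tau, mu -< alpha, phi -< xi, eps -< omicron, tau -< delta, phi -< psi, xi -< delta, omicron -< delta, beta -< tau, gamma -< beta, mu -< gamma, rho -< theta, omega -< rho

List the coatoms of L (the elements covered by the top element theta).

The coatoms are exactly the elements covered by theta: delta, rho, zeta.

delta, rho, zeta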